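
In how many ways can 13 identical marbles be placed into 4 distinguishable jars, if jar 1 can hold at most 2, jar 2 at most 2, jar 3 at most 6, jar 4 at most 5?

10

Ignoring the caps, the number of non-negative solutions to x_1+…+x_4 = 13 is C(16,3) = 560.
Subtract solutions that violate a single cap (substitute x_i' = x_i − (cap_i+1)): x_1 ≥ 3 gives C(13,3) = 286; x_2 ≥ 3 gives C(13,3) = 286; x_3 ≥ 7 gives C(9,3) = 84; x_4 ≥ 6 gives C(10,3) = 120. Together 776.
Add back pairs where two caps are both exceeded: 120 + 20 + 35 + 20 + 35 + 1 = 231.
Subtract triples: 1 + 4 + 0 + 0 = 5.
By inclusion–exclusion the count is 560 − 776 + 231 − 5 = 10.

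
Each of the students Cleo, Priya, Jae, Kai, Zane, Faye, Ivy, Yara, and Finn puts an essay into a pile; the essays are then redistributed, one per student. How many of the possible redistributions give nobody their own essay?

133496

This is the derangement count D_9: permutations of 9 items with no fixed point.
By inclusion–exclusion this is Σ_{j=0}^{9} (−1)^j C(9,j)·(9−j)!.
Computing: 362880 − 362880 + 181440 − 60480 + 15120 − 3024 + 504 − 72 + 9 − 1 = 133496.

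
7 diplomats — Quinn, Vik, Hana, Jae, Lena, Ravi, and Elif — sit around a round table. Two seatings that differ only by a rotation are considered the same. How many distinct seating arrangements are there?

720

Fix one person's seat to break rotational symmetry; the remaining 6 people can be arranged in (6)! = 720 ways.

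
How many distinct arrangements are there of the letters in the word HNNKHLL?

630

Letter multiplicities in HNNKHLL: H×2, K×1, L×2, N×2.
The number of distinct arrangements is 7!/(2!·2!·2!) = 5040/8 = 630.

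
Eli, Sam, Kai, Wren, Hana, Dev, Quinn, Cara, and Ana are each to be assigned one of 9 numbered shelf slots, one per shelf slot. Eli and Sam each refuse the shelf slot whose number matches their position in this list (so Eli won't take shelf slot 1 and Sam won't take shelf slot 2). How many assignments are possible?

Let Aᵢ (for i ∈ {1, 2}) be the placements that put person i in their forbidden shelf slot. Any j of these fix j positions, leaving (9−j)! ways to fill the rest, and there are C(2,j) ways to pick which j.
By inclusion–exclusion, the number of valid placements is Σ_{j=0}^{2} (−1)^j C(2,j)·(9−j)!.
Computing: 362880 − 80640 + 5040 = 287280.

287280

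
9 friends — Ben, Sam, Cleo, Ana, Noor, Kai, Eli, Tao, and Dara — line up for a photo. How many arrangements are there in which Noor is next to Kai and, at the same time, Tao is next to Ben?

Treat {Noor,Kai} as one block (2 orders) and {Tao,Ben} as another (2 orders).
That leaves 7 units to arrange: 2 × 2 × 7! = 4 × 5040 = 20160.

20160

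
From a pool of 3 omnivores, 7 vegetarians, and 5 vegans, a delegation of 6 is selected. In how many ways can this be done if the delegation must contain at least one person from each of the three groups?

With no constraint there are C(15,6) = 5005 possible selections.
Selections missing a whole group: no omnivores → C(12,6) = 924; no vegetarians → C(8,6) = 28; no vegans → C(10,6) = 210.
Add back selections omitting two groups (i.e. drawn from a single group): C(3,6) + C(7,6) + C(5,6) = 7.
By inclusion–exclusion: 5005 − 1162 + 7 = 3850.

3850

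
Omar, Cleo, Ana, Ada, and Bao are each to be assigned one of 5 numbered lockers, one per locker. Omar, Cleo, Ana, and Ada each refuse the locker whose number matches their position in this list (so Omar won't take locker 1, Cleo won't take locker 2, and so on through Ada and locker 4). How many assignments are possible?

Let Aᵢ (for 1 ≤ i ≤ 4) be the placements that put person i in their forbidden locker. Any j of these fix j positions, leaving (5−j)! ways to fill the rest, and there are C(4,j) ways to pick which j.
By inclusion–exclusion, the number of valid placements is Σ_{j=0}^{4} (−1)^j C(4,j)·(5−j)!.
Computing: 120 − 96 + 36 − 8 + 1 = 53.

53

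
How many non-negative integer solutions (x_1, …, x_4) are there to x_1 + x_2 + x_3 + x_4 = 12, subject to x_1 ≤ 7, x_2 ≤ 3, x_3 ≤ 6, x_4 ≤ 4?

Ignoring the caps, the number of non-negative solutions to x_1+…+x_4 = 12 is C(15,3) = 455.
Subtract solutions that violate a single cap (substitute x_i' = x_i − (cap_i+1)): x_1 ≥ 8 gives C(7,3) = 35; x_2 ≥ 4 gives C(11,3) = 165; x_3 ≥ 7 gives C(8,3) = 56; x_4 ≥ 5 gives C(10,3) = 120. Together 376.
Add back pairs where two caps are both exceeded: 1 + 0 + 0 + 4 + 20 + 1 = 26.
By inclusion–exclusion the count is 455 − 376 + 26 = 105.

105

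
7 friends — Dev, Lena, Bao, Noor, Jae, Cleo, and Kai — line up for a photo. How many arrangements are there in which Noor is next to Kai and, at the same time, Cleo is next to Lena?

480

Treat {Noor,Kai} as one block (2 orders) and {Cleo,Lena} as another (2 orders).
That leaves 5 units to arrange: 2 × 2 × 5! = 4 × 120 = 480.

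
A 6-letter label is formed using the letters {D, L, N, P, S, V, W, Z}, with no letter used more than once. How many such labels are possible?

20160

Choose and order 6 of the 8 symbols: the first letter has 8 options, the next 7, and so on down to 3.
That product is 8 × 7 × 6 × 5 × 4 × 3 = 20160.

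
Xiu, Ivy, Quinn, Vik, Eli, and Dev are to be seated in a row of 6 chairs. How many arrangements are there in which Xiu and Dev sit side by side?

Glue Xiu and Dev into one block (2 internal orders), leaving 5 units to arrange in a row.
So the count is 2·(5)! = 240.

240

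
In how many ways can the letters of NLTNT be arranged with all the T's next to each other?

Treat the 2 copies of T as a single block. The multiset to arrange is then {TT, L, N, N}, 4 items in all.
That gives (4)!/(2!) = 12 arrangements.

12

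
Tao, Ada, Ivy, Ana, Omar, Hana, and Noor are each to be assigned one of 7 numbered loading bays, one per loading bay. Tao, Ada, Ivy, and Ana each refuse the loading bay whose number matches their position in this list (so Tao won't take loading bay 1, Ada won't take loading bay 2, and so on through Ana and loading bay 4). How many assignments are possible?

2790

Let Aᵢ (for 1 ≤ i ≤ 4) be the placements that put person i in their forbidden loading bay. Any j of these fix j positions, leaving (7−j)! ways to fill the rest, and there are C(4,j) ways to pick which j.
By inclusion–exclusion, the number of valid placements is Σ_{j=0}^{4} (−1)^j C(4,j)·(7−j)!.
Computing: 5040 − 2880 + 720 − 96 + 6 = 2790.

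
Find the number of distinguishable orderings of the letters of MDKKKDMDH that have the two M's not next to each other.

Total arrangements of MDKKKDMDH: 9!/(3!·3!·2!) = 5040.
Arrangements with the M's together: treat MM as one letter, giving (8)!/(3!·3!) = 1120.
Hence 5040 − 1120 = 3920.

3920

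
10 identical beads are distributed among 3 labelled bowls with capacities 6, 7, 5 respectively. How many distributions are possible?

35

Without the upper bounds there are C(12,2) = 66 ways to split 10 among 3 bowls.
Subtract solutions that violate a single cap (substitute x_i' = x_i − (cap_i+1)): x_1 ≥ 7 gives C(5,2) = 10; x_2 ≥ 8 gives C(4,2) = 6; x_3 ≥ 6 gives C(6,2) = 15. Together 31.
No two caps can be exceeded simultaneously, so the pair terms are all 0.
By inclusion–exclusion the count is 66 − 31 + 0 = 35.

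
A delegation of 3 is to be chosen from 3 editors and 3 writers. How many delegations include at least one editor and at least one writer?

18

With no constraint there are C(6,3) = 20 possible selections.
Selections missing a whole group: no editors → C(3,3) = 1; no writers → C(3,3) = 1.
Both groups omitted at once is impossible, so 20 − 2 = 18.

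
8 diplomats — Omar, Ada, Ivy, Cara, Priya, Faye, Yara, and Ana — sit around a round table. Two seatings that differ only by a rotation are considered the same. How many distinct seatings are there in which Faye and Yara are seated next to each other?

1440

Treat {Faye, Yara} as one unit (2 internal orders) and seat the resulting 7 units around the table: (6)! circular arrangements.
So 2 × (6)! = 2 × 720 = 1440.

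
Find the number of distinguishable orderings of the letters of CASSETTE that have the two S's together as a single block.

1260

Treat the 2 copies of S as a single block. The multiset to arrange is then {SS, A, C, E, E, T, T}, 7 items in all.
That gives (7)!/(2!·2!) = 1260 arrangements.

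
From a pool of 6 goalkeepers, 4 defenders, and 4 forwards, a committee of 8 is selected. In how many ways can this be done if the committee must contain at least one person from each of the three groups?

2912

Unrestricted: C(14,8) = 3003 ways to pick any 8 of the 14.
Subtract selections that omit an entire group: no goalkeepers → C(8,8) = 1; no defenders → C(10,8) = 45; no forwards → C(10,8) = 45.
Add back selections omitting two groups (i.e. drawn from a single group): C(6,8) + C(4,8) + C(4,8) = 0.
By inclusion–exclusion: 3003 − 91 + 0 = 2912.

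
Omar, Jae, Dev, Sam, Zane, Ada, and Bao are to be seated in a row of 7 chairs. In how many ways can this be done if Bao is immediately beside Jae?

Place the 5 others and the Bao-Jae pair as 6 objects in a line; the pair has 2 internal arrangements.
That gives 2 × 6! = 2 × 720 = 1440.

1440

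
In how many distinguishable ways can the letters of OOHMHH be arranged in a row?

60

The 6 letters of OOHMHH have repeats: H appearing 3 times and O appearing twice.
The number of distinct arrangements is 6!/(3!·2!) = 720/12 = 60.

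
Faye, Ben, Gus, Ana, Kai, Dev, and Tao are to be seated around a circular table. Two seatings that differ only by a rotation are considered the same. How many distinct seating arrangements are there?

Seat Faye anywhere (absorbing the rotational symmetry), then permute the other 6: (6)! = 720.

720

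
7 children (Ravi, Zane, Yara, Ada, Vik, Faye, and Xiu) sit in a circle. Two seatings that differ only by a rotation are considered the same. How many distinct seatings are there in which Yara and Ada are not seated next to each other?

480

All circular seatings of 7 people number (6)! = 720.
Those with Yara next to Ada: fuse the pair into one unit and seat 6 units around a circle — 2·(5)! = 240.
Subtracting, 720 − 240 = 480.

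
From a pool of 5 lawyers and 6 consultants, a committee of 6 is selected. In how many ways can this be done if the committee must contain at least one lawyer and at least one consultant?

Total 6-person selections from all 11: C(11,6) = 462.
Subtract selections that omit an entire group: no lawyers → C(6,6) = 1; no consultants → C(5,6) = 0.
Both groups omitted at once is impossible, so 462 − 1 = 461.

461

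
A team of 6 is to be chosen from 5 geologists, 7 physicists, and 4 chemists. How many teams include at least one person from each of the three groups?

Total 6-person selections from all 16: C(16,6) = 8008.
Selections missing a whole group: no geologists → C(11,6) = 462; no physicists → C(9,6) = 84; no chemists → C(12,6) = 924.
Add back selections omitting two groups (i.e. drawn from a single group): C(5,6) + C(7,6) + C(4,6) = 7.
By inclusion–exclusion: 8008 − 1470 + 7 = 6545.

6545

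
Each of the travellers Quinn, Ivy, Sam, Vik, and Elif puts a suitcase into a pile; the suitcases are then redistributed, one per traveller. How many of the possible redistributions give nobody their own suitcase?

Count assignments avoiding every fixed point. For any j of the 5 travellers fixed to their own suitcase, the other 5−j can be arranged in (5−j)! ways.
By inclusion–exclusion this is Σ_{j=0}^{5} (−1)^j C(5,j)·(5−j)!.
Computing: 120 − 120 + 60 − 20 + 5 − 1 = 44.

44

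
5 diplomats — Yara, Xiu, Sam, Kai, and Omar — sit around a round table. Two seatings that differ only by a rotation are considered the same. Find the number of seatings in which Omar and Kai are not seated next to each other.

All circular seatings of 5 people number (4)! = 24.
Seatings with Omar beside Kai: treat them as a block with 2 internal orders, giving 2 × (3)! = 12.
Subtracting, 24 − 12 = 12.

12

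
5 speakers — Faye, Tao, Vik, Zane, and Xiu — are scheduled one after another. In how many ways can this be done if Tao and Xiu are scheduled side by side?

Treat {Tao, Xiu} as a single unit. There are 4 units to order, and the pair itself can be ordered 2 ways.
That gives 2 × 4! = 2 × 24 = 48.

48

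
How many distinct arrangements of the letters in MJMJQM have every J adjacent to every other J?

Treat the 2 copies of J as a single block. The multiset to arrange is then {JJ, M, M, M, Q}, 5 items in all.
That gives (5)!/(3!) = 20 arrangements.

20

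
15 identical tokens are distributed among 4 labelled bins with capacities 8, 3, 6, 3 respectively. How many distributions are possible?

48

By stars and bars, unrestricted non-negative solutions to x_1+…+x_4 = 15 number C(15+3,3) = 816.
Subtract solutions that violate a single cap (substitute x_i' = x_i − (cap_i+1)): x_1 ≥ 9 gives C(9,3) = 84; x_2 ≥ 4 gives C(14,3) = 364; x_3 ≥ 7 gives C(11,3) = 165; x_4 ≥ 4 gives C(14,3) = 364. Together 977.
Add back pairs where two caps are both exceeded: 10 + 0 + 10 + 35 + 120 + 35 = 210.
Subtract triples: 0 + 0 + 0 + 1 = 1.
By inclusion–exclusion the count is 816 − 977 + 210 − 1 = 48.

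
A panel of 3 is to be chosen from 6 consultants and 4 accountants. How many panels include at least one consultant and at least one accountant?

96

Total 3-person selections from all 10: C(10,3) = 120.
Selections missing a whole group: no consultants → C(4,3) = 4; no accountants → C(6,3) = 20.
Both groups omitted at once is impossible, so 120 − 24 = 96.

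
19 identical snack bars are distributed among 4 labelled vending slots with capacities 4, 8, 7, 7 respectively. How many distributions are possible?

Without the upper bounds there are C(22,3) = 1540 ways to split 19 among 4 vending slots.
Subtract solutions that violate a single cap (substitute x_i' = x_i − (cap_i+1)): x_1 ≥ 5 gives C(17,3) = 680; x_2 ≥ 9 gives C(13,3) = 286; x_3 ≥ 8 gives C(14,3) = 364; x_4 ≥ 8 gives C(14,3) = 364. Together 1694.
Add back pairs where two caps are both exceeded: 56 + 84 + 84 + 10 + 10 + 20 = 264.
By inclusion–exclusion the count is 1540 − 1694 + 264 = 110.

110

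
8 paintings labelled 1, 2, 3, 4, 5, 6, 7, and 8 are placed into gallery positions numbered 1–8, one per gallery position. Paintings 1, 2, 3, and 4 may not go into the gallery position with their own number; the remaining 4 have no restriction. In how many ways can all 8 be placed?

24024

Let Aᵢ (for 1 ≤ i ≤ 4) be the placements that put painting i in its forbidden gallery position. Any j of these fix j positions, leaving (8−j)! ways to fill the rest, and there are C(4,j) ways to pick which j.
By inclusion–exclusion, the number of valid placements is Σ_{j=0}^{4} (−1)^j C(4,j)·(8−j)!.
Computing: 40320 − 20160 + 4320 − 480 + 24 = 24024.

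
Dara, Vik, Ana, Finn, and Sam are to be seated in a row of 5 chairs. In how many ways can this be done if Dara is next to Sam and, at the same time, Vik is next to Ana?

Treat {Dara,Sam} as one block (2 orders) and {Vik,Ana} as another (2 orders).
That leaves 3 units to arrange: 2 × 2 × 3! = 4 × 6 = 24.

24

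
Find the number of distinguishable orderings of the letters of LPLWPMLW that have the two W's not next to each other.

1260

There are 8!/(3!·2!·2!) = 1680 arrangements of LPLWPMLW in total.
Arrangements with the W's together: treat WW as one letter, giving (7)!/(3!·2!) = 420.
Hence 1680 − 420 = 1260.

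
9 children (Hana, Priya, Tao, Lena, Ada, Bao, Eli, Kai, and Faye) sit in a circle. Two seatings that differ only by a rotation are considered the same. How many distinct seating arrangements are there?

Around a circle, 9 distinct people have 9!/9 = (8)! = 40320 rotationally distinct seatings.

40320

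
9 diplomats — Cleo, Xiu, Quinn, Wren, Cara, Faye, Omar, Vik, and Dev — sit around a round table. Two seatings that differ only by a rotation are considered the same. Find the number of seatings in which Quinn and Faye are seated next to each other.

Treat {Quinn, Faye} as one unit (2 internal orders) and seat the resulting 8 units around the table: (7)! circular arrangements.
So 2 × (7)! = 2 × 5040 = 10080.

10080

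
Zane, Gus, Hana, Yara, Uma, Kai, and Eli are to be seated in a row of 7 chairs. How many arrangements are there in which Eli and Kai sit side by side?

Place the 5 others and the Eli-Kai pair as 6 objects in a line; the pair has 2 internal arrangements.
So the count is 2·(6)! = 1440.

1440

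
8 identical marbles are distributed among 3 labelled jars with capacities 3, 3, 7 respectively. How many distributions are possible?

By stars and bars, unrestricted non-negative solutions to x_1+…+x_3 = 8 number C(8+2,2) = 45.
Subtract solutions that violate a single cap (substitute x_i' = x_i − (cap_i+1)): x_1 ≥ 4 gives C(6,2) = 15; x_2 ≥ 4 gives C(6,2) = 15; x_3 ≥ 8 gives C(2,2) = 1. Together 31.
Add back pairs where two caps are both exceeded: 1 + 0 + 0 = 1.
By inclusion–exclusion the count is 45 − 31 + 1 = 15.

15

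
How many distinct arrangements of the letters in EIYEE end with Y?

Fix Y in the last position and arrange the remaining 4 letters.
Those 4 letters have E appearing 3 times, giving (4)!/(3!) = 4.

4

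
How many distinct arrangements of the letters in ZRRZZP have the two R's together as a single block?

Treat the 2 copies of R as a single block. The multiset to arrange is then {RR, P, Z, Z, Z}, 5 items in all.
That gives (5)!/(3!) = 20 arrangements.

20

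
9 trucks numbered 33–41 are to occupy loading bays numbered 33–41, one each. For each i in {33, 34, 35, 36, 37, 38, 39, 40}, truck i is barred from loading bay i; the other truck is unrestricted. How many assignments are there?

Let Aᵢ (for 33 ≤ i ≤ 40) be the placements that put truck i in its forbidden loading bay. Any j of these fix j positions, leaving (9−j)! ways to fill the rest, and there are C(8,j) ways to pick which j.
By inclusion–exclusion, the number of valid placements is Σ_{j=0}^{8} (−1)^j C(8,j)·(9−j)!.
Computing: 362880 − 322560 + 141120 − 40320 + 8400 − 1344 + 168 − 16 + 1 = 148329.

148329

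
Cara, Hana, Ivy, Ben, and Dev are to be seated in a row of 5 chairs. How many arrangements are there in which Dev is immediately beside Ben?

Treat {Dev, Ben} as a single unit. There are 4 units to order, and the pair itself can be ordered 2 ways.
So the count is 2·(4)! = 48.

48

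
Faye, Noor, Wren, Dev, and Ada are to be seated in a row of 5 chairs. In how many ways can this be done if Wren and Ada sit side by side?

48

Glue Wren and Ada into one block (2 internal orders), leaving 4 units to arrange in a row.
That gives 2 × 4! = 2 × 24 = 48.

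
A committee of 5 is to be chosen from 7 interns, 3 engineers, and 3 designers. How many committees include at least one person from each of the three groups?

With no constraint there are C(13,5) = 1287 possible selections.
Selections missing a whole group: no interns → C(6,5) = 6; no engineers → C(10,5) = 252; no designers → C(10,5) = 252.
Add back selections omitting two groups (i.e. drawn from a single group): C(7,5) + C(3,5) + C(3,5) = 21.
By inclusion–exclusion: 1287 − 510 + 21 = 798.

798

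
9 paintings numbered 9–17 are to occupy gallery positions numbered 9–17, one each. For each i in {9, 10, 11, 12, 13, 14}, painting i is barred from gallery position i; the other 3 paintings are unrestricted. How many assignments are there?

Let Aᵢ (for 9 ≤ i ≤ 14) be the placements that put painting i in its forbidden gallery position. Any j of these fix j positions, leaving (9−j)! ways to fill the rest, and there are C(6,j) ways to pick which j.
By inclusion–exclusion, the number of valid placements is Σ_{j=0}^{6} (−1)^j C(6,j)·(9−j)!.
Computing: 362880 − 241920 + 75600 − 14400 + 1800 − 144 + 6 = 183822.

183822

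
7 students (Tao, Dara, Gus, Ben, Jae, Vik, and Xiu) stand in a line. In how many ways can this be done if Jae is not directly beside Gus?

3600

Of the 7! = 5040 arrangements, those with Jae and Gus adjacent number 2 × 6! = 1440 (treat the pair as a block with 2 internal orders).
So 5040 − 1440 = 3600 arrangements keep them apart.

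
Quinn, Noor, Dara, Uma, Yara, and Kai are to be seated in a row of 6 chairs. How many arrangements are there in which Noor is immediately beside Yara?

Place the 4 others and the Noor-Yara pair as 5 objects in a line; the pair has 2 internal arrangements.
So the count is 2·(5)! = 240.

240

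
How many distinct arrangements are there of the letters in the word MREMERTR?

1680

MREMERTR has 8 letters with E appearing twice, M appearing twice, and R appearing 3 times.
The number of distinct arrangements is 8!/(3!·2!·2!) = 40320/24 = 1680.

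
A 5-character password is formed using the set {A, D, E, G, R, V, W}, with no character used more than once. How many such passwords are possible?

2520

Choose and order 5 of the 7 symbols: the first character has 7 options, the next 6, and so on down to 3.
That product is 7 × 6 × 5 × 4 × 3 = 2520.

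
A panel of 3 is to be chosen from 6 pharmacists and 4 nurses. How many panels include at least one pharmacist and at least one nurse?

96

Unrestricted: C(10,3) = 120 ways to pick any 3 of the 10.
Selections missing a whole group: no pharmacists → C(4,3) = 4; no nurses → C(6,3) = 20.
Both groups omitted at once is impossible, so 120 − 24 = 96.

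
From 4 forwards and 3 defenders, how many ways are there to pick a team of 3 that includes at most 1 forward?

Split by how many forwards are chosen (0 through 1).
Sum: C(4,0)·C(3,3) + C(4,1)·C(3,2) = 1 + 12 = 13.

13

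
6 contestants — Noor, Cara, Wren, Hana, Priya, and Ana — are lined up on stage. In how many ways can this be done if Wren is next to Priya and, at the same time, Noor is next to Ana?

96

Treat {Wren,Priya} as one block (2 orders) and {Noor,Ana} as another (2 orders).
That leaves 4 units to arrange: 2 × 2 × 4! = 4 × 24 = 96.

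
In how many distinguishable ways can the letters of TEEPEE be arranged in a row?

Letter multiplicities in TEEPEE: E×4, P×1, T×1.
Dividing 6! = 720 by 4! = 24 for the repeated letters gives 30.

30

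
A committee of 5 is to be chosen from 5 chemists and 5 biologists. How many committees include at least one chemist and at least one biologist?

Total 5-person selections from all 10: C(10,5) = 252.
Subtract selections that omit an entire group: no chemists → C(5,5) = 1; no biologists → C(5,5) = 1.
Both groups omitted at once is impossible, so 252 − 2 = 250.

250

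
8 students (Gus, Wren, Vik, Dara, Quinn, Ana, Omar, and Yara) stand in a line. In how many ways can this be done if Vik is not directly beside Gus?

There are 8! = 40320 arrangements in all. If Vik and Gus are adjacent, merging them into one block gives 2·(7)! = 10080 arrangements.
Complementary counting: 40320 − 10080 = 30240.

30240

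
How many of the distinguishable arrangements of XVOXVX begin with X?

30

Fix X in the first position and arrange the remaining 5 letters.
Those 5 letters have V appearing twice and X appearing twice, giving (5)!/(2!·2!) = 30.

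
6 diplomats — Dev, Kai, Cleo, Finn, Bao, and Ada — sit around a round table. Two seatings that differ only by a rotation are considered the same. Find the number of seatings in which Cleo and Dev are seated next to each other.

Treat {Cleo, Dev} as one unit (2 internal orders) and seat the resulting 5 units around the table: (4)! circular arrangements.
So 2 × (4)! = 2 × 24 = 48.

48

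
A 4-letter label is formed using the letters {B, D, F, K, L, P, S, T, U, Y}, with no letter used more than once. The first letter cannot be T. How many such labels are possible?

The first letter has 10−1 = 9 choices (anything except T).
The remaining 3 letters are filled from the other 9 symbols without repetition: 9 × 8 × 7 = 504.
Total: 9 × 504 = 4536.

4536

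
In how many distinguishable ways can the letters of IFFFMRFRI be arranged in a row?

IFFFMRFRI has 9 letters with F appearing 4 times, I appearing twice, and R appearing twice.
The number of distinct arrangements is 9!/(4!·2!·2!) = 362880/96 = 3780.

3780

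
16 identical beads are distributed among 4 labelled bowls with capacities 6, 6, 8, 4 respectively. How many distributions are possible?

137

By stars and bars, unrestricted non-negative solutions to x_1+…+x_4 = 16 number C(16+3,3) = 969.
Subtract solutions that violate a single cap (substitute x_i' = x_i − (cap_i+1)): x_1 ≥ 7 gives C(12,3) = 220; x_2 ≥ 7 gives C(12,3) = 220; x_3 ≥ 9 gives C(10,3) = 120; x_4 ≥ 5 gives C(14,3) = 364. Together 924.
Add back pairs where two caps are both exceeded: 10 + 1 + 35 + 1 + 35 + 10 = 92.
By inclusion–exclusion the count is 969 − 924 + 92 = 137.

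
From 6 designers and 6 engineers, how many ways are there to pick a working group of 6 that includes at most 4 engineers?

Split by how many engineers are chosen (0 through 4).
Sum: C(6,0)·C(6,6) + C(6,1)·C(6,5) + C(6,2)·C(6,4) + C(6,3)·C(6,3) + C(6,4)·C(6,2) = 1 + 36 + 225 + 400 + 225 = 887.

887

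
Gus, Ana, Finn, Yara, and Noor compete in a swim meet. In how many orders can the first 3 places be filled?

This is an ordered selection of 3 from 5: P(5,3).
That gives 5 × 4 × 3 = 60.

60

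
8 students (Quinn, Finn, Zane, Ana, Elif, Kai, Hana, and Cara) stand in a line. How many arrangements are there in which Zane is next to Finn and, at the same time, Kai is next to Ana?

2880

Treat {Zane,Finn} as one block (2 orders) and {Kai,Ana} as another (2 orders).
That leaves 6 units to arrange: 2 × 2 × 6! = 4 × 720 = 2880.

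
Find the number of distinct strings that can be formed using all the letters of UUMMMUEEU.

The 9 letters of UUMMMUEEU have repeats: E appearing twice, M appearing 3 times, and U appearing 4 times.
The number of distinct arrangements is 9!/(4!·3!·2!) = 362880/288 = 1260.

1260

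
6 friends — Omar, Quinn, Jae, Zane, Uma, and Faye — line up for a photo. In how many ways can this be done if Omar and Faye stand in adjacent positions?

240

Place the 4 others and the Omar-Faye pair as 5 objects in a line; the pair has 2 internal arrangements.
So the count is 2·(5)! = 240.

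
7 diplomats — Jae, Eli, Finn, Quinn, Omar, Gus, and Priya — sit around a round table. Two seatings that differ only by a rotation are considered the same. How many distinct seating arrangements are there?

Fix one person's seat to break rotational symmetry; the remaining 6 people can be arranged in (6)! = 720 ways.

720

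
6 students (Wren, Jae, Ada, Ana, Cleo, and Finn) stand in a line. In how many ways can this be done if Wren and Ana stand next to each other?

240

Glue Wren and Ana into one block (2 internal orders), leaving 5 units to arrange in a row.
So the count is 2·(5)! = 240.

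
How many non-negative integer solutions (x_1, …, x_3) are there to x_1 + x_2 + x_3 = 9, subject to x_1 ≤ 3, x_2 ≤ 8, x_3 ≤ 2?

11

By stars and bars, unrestricted non-negative solutions to x_1+…+x_3 = 9 number C(9+2,2) = 55.
Subtract solutions that violate a single cap (substitute x_i' = x_i − (cap_i+1)): x_1 ≥ 4 gives C(7,2) = 21; x_2 ≥ 9 gives C(2,2) = 1; x_3 ≥ 3 gives C(8,2) = 28. Together 50.
Add back pairs where two caps are both exceeded: 0 + 6 + 0 = 6.
By inclusion–exclusion the count is 55 − 50 + 6 = 11.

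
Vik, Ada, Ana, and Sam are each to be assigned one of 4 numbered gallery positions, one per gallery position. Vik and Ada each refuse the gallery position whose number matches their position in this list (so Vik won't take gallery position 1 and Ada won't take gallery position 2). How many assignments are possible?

Let Aᵢ (for i ∈ {1, 2}) be the placements that put person i in their forbidden gallery position. Any j of these fix j positions, leaving (4−j)! ways to fill the rest, and there are C(2,j) ways to pick which j.
By inclusion–exclusion, the number of valid placements is Σ_{j=0}^{2} (−1)^j C(2,j)·(4−j)!.
Computing: 24 − 12 + 2 = 14.

14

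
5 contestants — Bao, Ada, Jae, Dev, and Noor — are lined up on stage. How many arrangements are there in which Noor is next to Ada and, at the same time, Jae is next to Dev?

Treat {Noor,Ada} as one block (2 orders) and {Jae,Dev} as another (2 orders).
That leaves 3 units to arrange: 2 × 2 × 3! = 4 × 6 = 24.

24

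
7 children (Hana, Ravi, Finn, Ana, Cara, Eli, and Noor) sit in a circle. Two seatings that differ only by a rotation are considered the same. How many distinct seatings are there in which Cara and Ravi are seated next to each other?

Treat {Cara, Ravi} as one unit (2 internal orders) and seat the resulting 6 units around the table: (5)! circular arrangements.
So 2 × (5)! = 2 × 120 = 240.

240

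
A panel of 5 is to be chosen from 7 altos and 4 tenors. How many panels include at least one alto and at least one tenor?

441

With no constraint there are C(11,5) = 462 possible selections.
Subtract selections that omit an entire group: no altos → C(4,5) = 0; no tenors → C(7,5) = 21.
Both groups omitted at once is impossible, so 462 − 21 = 441.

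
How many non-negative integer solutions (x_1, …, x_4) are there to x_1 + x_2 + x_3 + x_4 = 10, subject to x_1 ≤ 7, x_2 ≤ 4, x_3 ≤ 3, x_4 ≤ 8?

136

Without the upper bounds there are C(13,3) = 286 ways to split 10 among 4 variables.
Subtract solutions that violate a single cap (substitute x_i' = x_i − (cap_i+1)): x_1 ≥ 8 gives C(5,3) = 10; x_2 ≥ 5 gives C(8,3) = 56; x_3 ≥ 4 gives C(9,3) = 84; x_4 ≥ 9 gives C(4,3) = 4. Together 154.
Add back pairs where two caps are both exceeded: 0 + 0 + 0 + 4 + 0 + 0 = 4.
By inclusion–exclusion the count is 286 − 154 + 4 = 136.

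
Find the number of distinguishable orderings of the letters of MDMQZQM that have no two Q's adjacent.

300

Total arrangements of MDMQZQM: 7!/(3!·2!) = 420.
If the two Q's are adjacent, glue them into one block, leaving 6 items to arrange: (6)!/(3!) = 120 ways.
Subtracting, 420 − 120 = 300 arrangements keep the Q's apart.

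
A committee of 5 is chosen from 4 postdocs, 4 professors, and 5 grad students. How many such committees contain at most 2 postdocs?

1134

Split by how many postdocs are chosen (0 through 2).
Sum: C(4,0)·C(9,5) + C(4,1)·C(9,4) + C(4,2)·C(9,3) = 126 + 504 + 504 = 1134.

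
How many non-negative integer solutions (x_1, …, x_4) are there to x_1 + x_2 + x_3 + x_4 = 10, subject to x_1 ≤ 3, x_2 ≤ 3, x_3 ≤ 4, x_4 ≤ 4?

By stars and bars, unrestricted non-negative solutions to x_1+…+x_4 = 10 number C(10+3,3) = 286.
Subtract solutions that violate a single cap (substitute x_i' = x_i − (cap_i+1)): x_1 ≥ 4 gives C(9,3) = 84; x_2 ≥ 4 gives C(9,3) = 84; x_3 ≥ 5 gives C(8,3) = 56; x_4 ≥ 5 gives C(8,3) = 56. Together 280.
Add back pairs where two caps are both exceeded: 10 + 4 + 4 + 4 + 4 + 1 = 27.
By inclusion–exclusion the count is 286 − 280 + 27 = 33.

33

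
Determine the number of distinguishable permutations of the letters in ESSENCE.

420

The 7 letters of ESSENCE have repeats: E appearing 3 times and S appearing twice.
So there are 7! / (3!·2!) = 420 distinguishable arrangements.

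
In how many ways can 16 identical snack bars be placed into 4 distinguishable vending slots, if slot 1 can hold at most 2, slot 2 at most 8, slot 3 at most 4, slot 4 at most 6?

31

Ignoring the caps, the number of non-negative solutions to x_1+…+x_4 = 16 is C(19,3) = 969.
Subtract solutions that violate a single cap (substitute x_i' = x_i − (cap_i+1)): x_1 ≥ 3 gives C(16,3) = 560; x_2 ≥ 9 gives C(10,3) = 120; x_3 ≥ 5 gives C(14,3) = 364; x_4 ≥ 7 gives C(12,3) = 220. Together 1264.
Add back pairs where two caps are both exceeded: 35 + 165 + 84 + 10 + 1 + 35 = 330.
Subtract triples: 0 + 0 + 4 + 0 = 4.
By inclusion–exclusion the count is 969 − 1264 + 330 − 4 = 31.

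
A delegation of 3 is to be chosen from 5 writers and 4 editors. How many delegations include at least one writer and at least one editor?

With no constraint there are C(9,3) = 84 possible selections.
Subtract selections that omit an entire group: no writers → C(4,3) = 4; no editors → C(5,3) = 10.
Both groups omitted at once is impossible, so 84 − 14 = 70.

70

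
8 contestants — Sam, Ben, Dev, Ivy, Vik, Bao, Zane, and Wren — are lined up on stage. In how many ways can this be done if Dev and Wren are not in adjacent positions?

30240

Of the 8! = 40320 arrangements, those with Dev and Wren adjacent number 2 × 7! = 10080 (treat the pair as a block with 2 internal orders).
So 40320 − 10080 = 30240 arrangements keep them apart.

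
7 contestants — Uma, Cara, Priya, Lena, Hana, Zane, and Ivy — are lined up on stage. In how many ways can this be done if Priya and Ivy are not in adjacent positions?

There are 7! = 5040 arrangements in all. If Priya and Ivy are adjacent, merging them into one block gives 2·(6)! = 1440 arrangements.
So 5040 − 1440 = 3600 arrangements keep them apart.

3600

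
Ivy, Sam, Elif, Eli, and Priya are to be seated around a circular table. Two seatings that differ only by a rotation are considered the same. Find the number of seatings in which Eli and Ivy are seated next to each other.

Glue Eli and Ivy into a block (2 internal orders). Seating 4 units around a circle gives (3)! arrangements.
So 2 × (3)! = 2 × 6 = 12.

12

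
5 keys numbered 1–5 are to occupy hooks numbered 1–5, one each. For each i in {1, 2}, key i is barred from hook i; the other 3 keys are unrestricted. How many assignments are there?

78

Let Aᵢ (for i ∈ {1, 2}) be the placements that put key i in its forbidden hook. Any j of these fix j positions, leaving (5−j)! ways to fill the rest, and there are C(2,j) ways to pick which j.
By inclusion–exclusion, the number of valid placements is Σ_{j=0}^{2} (−1)^j C(2,j)·(5−j)!.
Computing: 120 − 48 + 6 = 78.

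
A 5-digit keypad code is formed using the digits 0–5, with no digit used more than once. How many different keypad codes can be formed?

720

Choose and order 5 of the 6 symbols: the first digit has 6 options, the next 5, and so on down to 2.
6 × 5 × 4 × 3 × 2 = 720.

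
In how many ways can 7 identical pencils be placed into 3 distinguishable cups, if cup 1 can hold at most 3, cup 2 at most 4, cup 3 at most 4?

14

Ignoring the caps, the number of non-negative solutions to x_1+…+x_3 = 7 is C(9,2) = 36.
Subtract solutions that violate a single cap (substitute x_i' = x_i − (cap_i+1)): x_1 ≥ 4 gives C(5,2) = 10; x_2 ≥ 5 gives C(4,2) = 6; x_3 ≥ 5 gives C(4,2) = 6. Together 22.
No two caps can be exceeded simultaneously, so the pair terms are all 0.
By inclusion–exclusion the count is 36 − 22 + 0 = 14.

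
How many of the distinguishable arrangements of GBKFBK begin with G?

Fix G in the first position and arrange the remaining 5 letters.
Those 5 letters have B appearing twice and K appearing twice, giving (5)!/(2!·2!) = 30.

30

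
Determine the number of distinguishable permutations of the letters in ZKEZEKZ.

210

ZKEZEKZ has 7 letters with E appearing twice, K appearing twice, and Z appearing 3 times.
The number of distinct arrangements is 7!/(3!·2!·2!) = 5040/24 = 210.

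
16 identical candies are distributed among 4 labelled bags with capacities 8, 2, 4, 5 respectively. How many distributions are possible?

19

Ignoring the caps, the number of non-negative solutions to x_1+…+x_4 = 16 is C(19,3) = 969.
Subtract solutions that violate a single cap (substitute x_i' = x_i − (cap_i+1)): x_1 ≥ 9 gives C(10,3) = 120; x_2 ≥ 3 gives C(16,3) = 560; x_3 ≥ 5 gives C(14,3) = 364; x_4 ≥ 6 gives C(13,3) = 286. Together 1330.
Add back pairs where two caps are both exceeded: 35 + 10 + 4 + 165 + 120 + 56 = 390.
Subtract triples: 0 + 0 + 0 + 10 = 10.
By inclusion–exclusion the count is 969 − 1330 + 390 − 10 = 19.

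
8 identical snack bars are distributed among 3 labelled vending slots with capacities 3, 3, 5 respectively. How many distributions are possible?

Without the upper bounds there are C(10,2) = 45 ways to split 8 among 3 vending slots.
Subtract solutions that violate a single cap (substitute x_i' = x_i − (cap_i+1)): x_1 ≥ 4 gives C(6,2) = 15; x_2 ≥ 4 gives C(6,2) = 15; x_3 ≥ 6 gives C(4,2) = 6. Together 36.
Add back pairs where two caps are both exceeded: 1 + 0 + 0 = 1.
By inclusion–exclusion the count is 45 − 36 + 1 = 10.

10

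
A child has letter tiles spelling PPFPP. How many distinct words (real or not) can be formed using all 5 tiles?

Letter multiplicities in PPFPP: F×1, P×4.
So there are 5! / (4!) = 5 distinguishable arrangements.

5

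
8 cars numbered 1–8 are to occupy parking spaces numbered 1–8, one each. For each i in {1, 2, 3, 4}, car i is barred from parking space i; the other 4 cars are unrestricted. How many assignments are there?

Let Aᵢ (for 1 ≤ i ≤ 4) be the placements that put car i in its forbidden parking space. Any j of these fix j positions, leaving (8−j)! ways to fill the rest, and there are C(4,j) ways to pick which j.
By inclusion–exclusion, the number of valid placements is Σ_{j=0}^{4} (−1)^j C(4,j)·(8−j)!.
Computing: 40320 − 20160 + 4320 − 480 + 24 = 24024.

24024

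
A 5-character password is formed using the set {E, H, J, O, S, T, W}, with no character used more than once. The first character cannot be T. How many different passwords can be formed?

2160

The first character has 7−1 = 6 choices (anything except T).
The remaining 4 characters are filled from the other 6 symbols without repetition: 6 × 5 × 4 × 3 = 360.
Total: 6 × 360 = 2160.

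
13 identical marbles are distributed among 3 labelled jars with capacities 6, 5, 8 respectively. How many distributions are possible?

By stars and bars, unrestricted non-negative solutions to x_1+…+x_3 = 13 number C(13+2,2) = 105.
Subtract solutions that violate a single cap (substitute x_i' = x_i − (cap_i+1)): x_1 ≥ 7 gives C(8,2) = 28; x_2 ≥ 6 gives C(9,2) = 36; x_3 ≥ 9 gives C(6,2) = 15. Together 79.
Add back pairs where two caps are both exceeded: 1 + 0 + 0 = 1.
By inclusion–exclusion the count is 105 − 79 + 1 = 27.

27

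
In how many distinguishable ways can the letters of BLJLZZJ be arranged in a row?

630

BLJLZZJ has 7 letters with J appearing twice, L appearing twice, and Z appearing twice.
The number of distinct arrangements is 7!/(2!·2!·2!) = 5040/8 = 630.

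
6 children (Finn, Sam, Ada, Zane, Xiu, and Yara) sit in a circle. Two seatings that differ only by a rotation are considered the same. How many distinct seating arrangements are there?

Around a circle, 6 distinct people have 6!/6 = (5)! = 120 rotationally distinct seatings.

120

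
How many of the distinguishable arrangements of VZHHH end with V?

4

With the last slot taken by V, it remains to arrange the other 4 letters (ZHHH).
Those 4 letters have H appearing 3 times, giving (4)!/(3!) = 4.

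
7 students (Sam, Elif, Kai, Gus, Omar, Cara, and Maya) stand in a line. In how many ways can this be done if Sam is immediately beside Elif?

1440

Treat {Sam, Elif} as a single unit. There are 6 units to order, and the pair itself can be ordered 2 ways.
That gives 2 × 6! = 2 × 720 = 1440.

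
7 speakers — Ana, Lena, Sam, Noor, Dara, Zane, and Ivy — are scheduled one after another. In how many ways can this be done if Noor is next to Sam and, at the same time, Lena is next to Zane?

Treat {Noor,Sam} as one block (2 orders) and {Lena,Zane} as another (2 orders).
That leaves 5 units to arrange: 2 × 2 × 5! = 4 × 120 = 480.

480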